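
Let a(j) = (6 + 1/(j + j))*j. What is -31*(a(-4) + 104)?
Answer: -4991/2 ≈ -2495.5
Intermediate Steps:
a(j) = j*(6 + 1/(2*j)) (a(j) = (6 + 1/(2*j))*j = j*(6 + 1/(2*j)))
-31*(a(-4) + 104) = -31*((½ + 6*(-4)) + 104) = -31*((½ - 24) + 104) = -31*(-47/2 + 104) = -31*161/2 = -4991/2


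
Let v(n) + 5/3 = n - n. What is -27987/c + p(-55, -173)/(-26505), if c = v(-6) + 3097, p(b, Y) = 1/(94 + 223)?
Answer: -705447467971/78021761310 ≈ -9.0417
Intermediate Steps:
p(b, Y) = 1/317
v(n) = -5/3 (v(n) = -5/3 + (n - n) = -5/3 + 0 = -5/3)
c = 9286/3 (c = -5/3 + 3097 = 9286/3 ≈ 3095.3)
-27987/c + p(-55, -173)/(-26505) = -27987/9286/3 + (1/317)/(-26505) = -27987*3/9286 + (1/317)*(-1/26505) = -83961/9286 - 1/8402085 = -705447467971/78021761310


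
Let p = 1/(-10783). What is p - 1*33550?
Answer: -361769651/10783 ≈ -33550.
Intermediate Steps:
p = -1/10783 ≈ -9.2739e-5
p - 1*33550 = -1/10783 - 1*33550 = -1/10783 - 33550 = -361769651/10783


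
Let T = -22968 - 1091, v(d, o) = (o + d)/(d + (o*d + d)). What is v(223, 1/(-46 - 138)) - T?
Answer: 1969053650/81841 ≈ 24060.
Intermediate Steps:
v(d, o) = (d + o)/(2*d + d*o) (v(d, o) = (d + o)/(d + (d*o + d)) = (d + o)/(d + (d + d*o)) = (d + o)/(2*d + d*o))
T = -24059
v(223, 1/(-46 - 138)) - T = (223 + 1/(-46 - 138))/(223*(2 + 1/(-46 - 138))) - 1*(-24059) = (223 + 1/(-184))/(223*(2 + 1/(-184))) + 24059 = (223 - 1/184)/(223*(2 - 1/184)) + 24059 = (1/223)*(41031/184)/(367/184) + 24059 = (1/223)*(184/367)*(41031/184) + 24059 = 41031/81841 + 24059 = 1969053650/81841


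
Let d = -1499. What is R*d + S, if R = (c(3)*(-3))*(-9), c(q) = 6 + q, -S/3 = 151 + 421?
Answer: -365973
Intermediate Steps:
S = -1716 (S = -3*(151 + 421) = -3*572 = -1716)
R = 243 (R = ((6 + 3)*(-3))*(-9) = (9*(-3))*(-9) = -27*(-9) = 243)
R*d + S = 243*(-1499) - 1716 = -364257 - 1716 = -365973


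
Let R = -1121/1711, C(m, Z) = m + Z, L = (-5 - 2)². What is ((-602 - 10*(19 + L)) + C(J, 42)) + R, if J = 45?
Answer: -34674/29 ≈ -1195.7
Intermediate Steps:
L = 49 (L = (-7)² = 49)
C(m, Z) = Z + m
R = -19/29 (R = -1121*1/1711 = -19/29 ≈ -0.65517)
((-602 - 10*(19 + L)) + C(J, 42)) + R = ((-602 - 10*(19 + 49)) + (42 + 45)) - 19/29 = ((-602 - 10*68) + 87) - 19/29 = ((-602 - 680) + 87) - 19/29 = (-1282 + 87) - 19/29 = -1195 - 19/29 = -34674/29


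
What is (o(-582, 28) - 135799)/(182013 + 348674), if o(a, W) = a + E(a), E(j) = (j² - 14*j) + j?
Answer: 209909/530687 ≈ 0.39554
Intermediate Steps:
E(j) = j² - 13*j
o(a, W) = a + a*(-13 + a)
(o(-582, 28) - 135799)/(182013 + 348674) = (-582*(-12 - 582) - 135799)/(182013 + 348674) = (-582*(-594) - 135799)/530687 = (345708 - 135799)*(1/530687) = 209909*(1/530687) = 209909/530687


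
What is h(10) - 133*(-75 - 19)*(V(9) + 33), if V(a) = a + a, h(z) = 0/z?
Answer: 637602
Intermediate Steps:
h(z) = 0
V(a) = 2*a
h(10) - 133*(-75 - 19)*(V(9) + 33) = 0 - 133*(-75 - 19)*(2*9 + 33) = 0 - (-12502)*(18 + 33) = 0 - (-12502)*51 = 0 - 133*(-4794) = 0 + 637602 = 637602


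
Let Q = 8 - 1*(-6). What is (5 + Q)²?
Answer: 361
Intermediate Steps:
Q = 14 (Q = 8 + 6 = 14)
(5 + Q)² = (5 + 14)² = 19² = 361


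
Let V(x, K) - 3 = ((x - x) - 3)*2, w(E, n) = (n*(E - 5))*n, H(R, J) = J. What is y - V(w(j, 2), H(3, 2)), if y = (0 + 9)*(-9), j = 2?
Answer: -78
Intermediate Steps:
y = -81 (y = 9*(-9) = -81)
w(E, n) = n²*(-5 + E) (w(E, n) = (n*(-5 + E))*n = n²*(-5 + E))
V(x, K) = -3 (V(x, K) = 3 + ((x - x) - 3)*2 = 3 + (0 - 3)*2 = 3 - 3*2 = 3 - 6 = -3)
y - V(w(j, 2), H(3, 2)) = -81 - 1*(-3) = -81 + 3 = -78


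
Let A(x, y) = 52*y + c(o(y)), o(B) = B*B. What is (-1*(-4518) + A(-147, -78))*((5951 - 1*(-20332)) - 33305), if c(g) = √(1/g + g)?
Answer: -3244164 - 3511*√37015057/39 ≈ -3.7919e+6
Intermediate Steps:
o(B) = B²
c(g) = √(g + 1/g)
A(x, y) = √(y⁻² + y²) + 52*y (A(x, y) = 52*y + √(y² + 1/(y²)) = 52*y + √(y² + y⁻²) = 52*y + √(y⁻² + y²) = √(y⁻² + y²) + 52*y)
(-1*(-4518) + A(-147, -78))*((5951 - 1*(-20332)) - 33305) = (-1*(-4518) + (√((1 + (-78)⁴)/(-78)²) + 52*(-78)))*((5951 - 1*(-20332)) - 33305) = (4518 + (√((1 + 37015056)/6084) - 4056))*((5951 + 20332) - 33305) = (4518 + (√((1/6084)*37015057) - 4056))*(26283 - 33305) = (4518 + (√(37015057/6084) - 4056))*(-7022) = (4518 + (√37015057/78 - 4056))*(-7022) = (4518 + (-4056 + √37015057/78))*(-7022) = (462 + √37015057/78)*(-7022) = -3244164 - 3511*√37015057/39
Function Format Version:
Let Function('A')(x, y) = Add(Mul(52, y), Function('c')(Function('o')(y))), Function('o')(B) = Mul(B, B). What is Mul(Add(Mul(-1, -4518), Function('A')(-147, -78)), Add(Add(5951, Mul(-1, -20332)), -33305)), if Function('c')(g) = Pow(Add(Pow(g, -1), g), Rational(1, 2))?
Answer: Add(-3244164, Mul(Rational(-3511, 39), Pow(37015057, Rational(1, 2)))) ≈ -3.7919e+6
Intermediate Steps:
Function('o')(B) = Pow(B, 2)
Function('c')(g) = Pow(Add(g, Pow(g, -1)), Rational(1, 2))
Function('A')(x, y) = Add(Pow(Add(Pow(y, -2), Pow(y, 2)), Rational(1, 2)), Mul(52, y)) (Function('A')(x, y) = Add(Mul(52, y), Pow(Add(Pow(y, 2), Pow(Pow(y, 2), -1)), Rational(1, 2))) = Add(Mul(52, y), Pow(Add(Pow(y, 2), Pow(y, -2)), Rational(1, 2))) = Add(Mul(52, y), Pow(Add(Pow(y, -2), Pow(y, 2)), Rational(1, 2))) = Add(Pow(Add(Pow(y, -2), Pow(y, 2)), Rational(1, 2)), Mul(52, y)))
Mul(Add(Mul(-1, -4518), Function('A')(-147, -78)), Add(Add(5951, Mul(-1, -20332)), -33305)) = Mul(Add(Mul(-1, -4518), Add(Pow(Mul(Pow(-78, -2), Add(1, Pow(-78, 4))), Rational(1, 2)), Mul(52, -78))), Add(Add(5951, Mul(-1, -20332)), -33305)) = Mul(Add(4518, Add(Pow(Mul(Rational(1, 6084), Add(1, 37015056)), Rational(1, 2)), -4056)), Add(Add(5951, 20332), -33305)) = Mul(Add(4518, Add(Pow(Mul(Rational(1, 6084), 37015057), Rational(1, 2)), -4056)), Add(26283, -33305)) = Mul(Add(4518, Add(Pow(Rational(37015057, 6084), Rational(1, 2)), -4056)), -7022) = Mul(Add(4518, Add(Mul(Rational(1, 78), Pow(37015057, Rational(1, 2))), -4056)), -7022) = Mul(Add(4518, Add(-4056, Mul(Rational(1, 78), Pow(37015057, Rational(1, 2))))), -7022) = Mul(Add(462, Mul(Rational(1, 78), Pow(37015057, Rational(1, 2)))), -7022) = Add(-3244164, Mul(Rational(-3511, 39), Pow(37015057, Rational(1, 2))))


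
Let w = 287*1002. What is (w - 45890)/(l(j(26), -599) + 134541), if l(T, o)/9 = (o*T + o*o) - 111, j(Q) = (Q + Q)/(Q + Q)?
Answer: 60421/839340 ≈ 0.071986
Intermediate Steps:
j(Q) = 1 (j(Q) = (2*Q)/((2*Q)) = (2*Q)*(1/(2*Q)) = 1)
l(T, o) = -999 + 9*o² + 9*T*o (l(T, o) = 9*((o*T + o*o) - 111) = 9*((T*o + o²) - 111) = 9*((o² + T*o) - 111) = 9*(-111 + o² + T*o) = -999 + 9*o² + 9*T*o)
w = 287574
(w - 45890)/(l(j(26), -599) + 134541) = (287574 - 45890)/((-999 + 9*(-599)² + 9*1*(-599)) + 134541) = 241684/((-999 + 9*358801 - 5391) + 134541) = 241684/((-999 + 3229209 - 5391) + 134541) = 241684/(3222819 + 134541) = 241684/3357360 = 241684*(1/3357360) = 60421/839340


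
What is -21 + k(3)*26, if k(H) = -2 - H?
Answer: -151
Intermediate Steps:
-21 + k(3)*26 = -21 + (-2 - 1*3)*26 = -21 + (-2 - 3)*26 = -21 - 5*26 = -21 - 130 = -151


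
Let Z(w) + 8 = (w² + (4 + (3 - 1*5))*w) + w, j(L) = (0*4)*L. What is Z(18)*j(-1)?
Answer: 0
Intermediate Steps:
j(L) = 0 (j(L) = 0*L = 0)
Z(w) = -8 + w² + 3*w (Z(w) = -8 + ((w² + (4 + (3 - 1*5))*w) + w) = -8 + ((w² + (4 + (3 - 5))*w) + w) = -8 + ((w² + (4 - 2)*w) + w) = -8 + ((w² + 2*w) + w) = -8 + (w² + 3*w) = -8 + w² + 3*w)
Z(18)*j(-1) = (-8 + 18² + 3*18)*0 = (-8 + 324 + 54)*0 = 370*0 = 0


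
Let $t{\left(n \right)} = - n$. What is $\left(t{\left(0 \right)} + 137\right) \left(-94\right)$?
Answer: $-12878$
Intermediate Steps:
$\left(t{\left(0 \right)} + 137\right) \left(-94\right) = \left(\left(-1\right) 0 + 137\right) \left(-94\right) = \left(0 + 137\right) \left(-94\right) = 137 \left(-94\right) = -12878$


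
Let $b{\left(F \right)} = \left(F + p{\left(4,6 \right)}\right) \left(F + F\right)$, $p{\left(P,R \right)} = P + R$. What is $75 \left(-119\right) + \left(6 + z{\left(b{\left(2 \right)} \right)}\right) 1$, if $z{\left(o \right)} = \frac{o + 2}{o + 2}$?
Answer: $-8918$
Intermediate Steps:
$b{\left(F \right)} = 2 F \left(10 + F\right)$ ($b{\left(F \right)} = \left(F + \left(4 + 6\right)\right) \left(F + F\right) = \left(F + 10\right) 2 F = \left(10 + F\right) 2 F = 2 F \left(10 + F\right)$)
$z{\left(o \right)} = 1$ ($z{\left(o \right)} = \frac{2 + o}{2 + o} = 1$)
$75 \left(-119\right) + \left(6 + z{\left(b{\left(2 \right)} \right)}\right) 1 = 75 \left(-119\right) + \left(6 + 1\right) 1 = -8925 + 7 \cdot 1 = -8925 + 7 = -8918$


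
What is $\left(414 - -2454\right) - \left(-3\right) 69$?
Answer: $3075$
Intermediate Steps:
$\left(414 - -2454\right) - \left(-3\right) 69 = \left(414 + 2454\right) - -207 = 2868 + 207 = 3075$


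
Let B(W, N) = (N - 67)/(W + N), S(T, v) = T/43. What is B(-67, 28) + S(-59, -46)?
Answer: -16/43 ≈ -0.37209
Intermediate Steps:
S(T, v) = T/43 (S(T, v) = T*(1/43) = T/43)
B(W, N) = (-67 + N)/(N + W)
B(-67, 28) + S(-59, -46) = (-67 + 28)/(28 - 67) + (1/43)*(-59) = -39/(-39) - 59/43 = -1/39*(-39) - 59/43 = 1 - 59/43 = -16/43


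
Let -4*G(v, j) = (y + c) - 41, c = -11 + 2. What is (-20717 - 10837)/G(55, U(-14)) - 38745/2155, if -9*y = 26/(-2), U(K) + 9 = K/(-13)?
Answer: -492978177/188347 ≈ -2617.4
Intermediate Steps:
c = -9
U(K) = -9 - K/13 (U(K) = -9 + K/(-13) = -9 + K*(-1/13) = -9 - K/13)
y = 13/9 (y = -26/(9*(-2)) = -26*(-1)/(9*2) = -⅑*(-13) = 13/9 ≈ 1.4444)
G(v, j) = 437/36 (G(v, j) = -((13/9 - 9) - 41)/4 = -(-68/9 - 41)/4 = -¼*(-437/9) = 437/36)
(-20717 - 10837)/G(55, U(-14)) - 38745/2155 = (-20717 - 10837)/(437/36) - 38745/2155 = -31554*36/437 - 38745*1/2155 = -1135944/437 - 7749/431 = -492978177/188347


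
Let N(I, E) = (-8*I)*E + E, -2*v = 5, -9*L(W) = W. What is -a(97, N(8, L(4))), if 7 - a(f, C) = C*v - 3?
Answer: -80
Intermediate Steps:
L(W) = -W/9
v = -5/2 (v = -½*5 = -5/2 ≈ -2.5000)
N(I, E) = E - 8*E*I (N(I, E) = -8*E*I + E = E - 8*E*I)
a(f, C) = 10 + 5*C/2 (a(f, C) = 7 - (C*(-5/2) - 3) = 7 - (-5*C/2 - 3) = 7 - (-3 - 5*C/2) = 7 + (3 + 5*C/2) = 10 + 5*C/2)
-a(97, N(8, L(4))) = -(10 + 5*((-⅑*4)*(1 - 8*8))/2) = -(10 + 5*(-4*(1 - 64)/9)/2) = -(10 + 5*(-4/9*(-63))/2) = -(10 + (5/2)*28) = -(10 + 70) = -1*80 = -80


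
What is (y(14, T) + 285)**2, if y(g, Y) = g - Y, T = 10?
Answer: 83521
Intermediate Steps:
(y(14, T) + 285)**2 = ((14 - 1*10) + 285)**2 = ((14 - 10) + 285)**2 = (4 + 285)**2 = 289**2 = 83521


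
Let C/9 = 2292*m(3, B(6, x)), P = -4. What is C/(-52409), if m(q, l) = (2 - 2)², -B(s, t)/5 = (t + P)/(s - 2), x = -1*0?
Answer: 0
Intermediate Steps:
x = 0
B(s, t) = -5*(-4 + t)/(-2 + s) (B(s, t) = -5*(t - 4)/(s - 2) = -5*(-4 + t)/(-2 + s))
m(q, l) = 0 (m(q, l) = 0² = 0)
C = 0 (C = 9*(2292*0) = 9*0 = 0)
C/(-52409) = 0/(-52409) = 0*(-1/52409) = 0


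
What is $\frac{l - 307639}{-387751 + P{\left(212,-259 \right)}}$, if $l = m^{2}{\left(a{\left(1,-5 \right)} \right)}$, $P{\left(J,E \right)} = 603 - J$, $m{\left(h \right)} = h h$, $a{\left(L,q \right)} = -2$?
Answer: $\frac{102541}{129120} \approx 0.79415$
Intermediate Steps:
$m{\left(h \right)} = h^{2}$
$l = 16$ ($l = \left(\left(-2\right)^{2}\right)^{2} = 4^{2} = 16$)
$\frac{l - 307639}{-387751 + P{\left(212,-259 \right)}} = \frac{16 - 307639}{-387751 + \left(603 - 212\right)} = - \frac{307623}{-387751 + \left(603 - 212\right)} = - \frac{307623}{-387751 + 391} = - \frac{307623}{-387360} = \left(-307623\right) \left(- \frac{1}{387360}\right) = \frac{102541}{129120}$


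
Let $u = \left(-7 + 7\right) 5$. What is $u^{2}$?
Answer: $0$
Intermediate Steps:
$u = 0$ ($u = 0 \cdot 5 = 0$)
$u^{2} = 0^{2} = 0$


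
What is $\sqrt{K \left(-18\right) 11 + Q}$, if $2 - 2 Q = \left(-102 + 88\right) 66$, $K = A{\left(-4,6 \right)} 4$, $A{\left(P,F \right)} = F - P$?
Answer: $i \sqrt{7457} \approx 86.354 i$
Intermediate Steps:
$K = 40$ ($K = \left(6 - -4\right) 4 = \left(6 + 4\right) 4 = 10 \cdot 4 = 40$)
$Q = 463$ ($Q = 1 - \frac{\left(-102 + 88\right) 66}{2} = 1 - \frac{\left(-14\right) 66}{2} = 1 - -462 = 1 + 462 = 463$)
$\sqrt{K \left(-18\right) 11 + Q} = \sqrt{40 \left(-18\right) 11 + 463} = \sqrt{\left(-720\right) 11 + 463} = \sqrt{-7920 + 463} = \sqrt{-7457} = i \sqrt{7457}$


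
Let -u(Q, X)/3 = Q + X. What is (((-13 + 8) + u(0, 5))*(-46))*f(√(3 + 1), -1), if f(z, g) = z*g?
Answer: -1840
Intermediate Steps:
u(Q, X) = -3*Q - 3*X (u(Q, X) = -3*(Q + X) = -3*Q - 3*X)
f(z, g) = g*z
(((-13 + 8) + u(0, 5))*(-46))*f(√(3 + 1), -1) = (((-13 + 8) + (-3*0 - 3*5))*(-46))*(-√(3 + 1)) = ((-5 + (0 - 15))*(-46))*(-√4) = ((-5 - 15)*(-46))*(-1*2) = -20*(-46)*(-2) = 920*(-2) = -1840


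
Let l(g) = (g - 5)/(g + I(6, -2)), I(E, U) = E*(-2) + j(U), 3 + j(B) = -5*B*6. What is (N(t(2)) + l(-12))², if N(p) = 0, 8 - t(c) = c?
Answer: 289/1089 ≈ 0.26538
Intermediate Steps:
j(B) = -3 - 30*B (j(B) = -3 - 5*B*6 = -3 - 30*B)
t(c) = 8 - c
I(E, U) = -3 - 30*U - 2*E (I(E, U) = E*(-2) + (-3 - 30*U) = -2*E + (-3 - 30*U) = -3 - 30*U - 2*E)
l(g) = (-5 + g)/(45 + g) (l(g) = (g - 5)/(g + (-3 - 30*(-2) - 2*6)) = (-5 + g)/(g + (-3 + 60 - 12)) = (-5 + g)/(g + 45) = (-5 + g)/(45 + g))
(N(t(2)) + l(-12))² = (0 + (-5 - 12)/(45 - 12))² = (0 - 17/33)² = (-17/33)² = 289/1089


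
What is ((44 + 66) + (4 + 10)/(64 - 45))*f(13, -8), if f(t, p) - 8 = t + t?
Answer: 71536/19 ≈ 3765.1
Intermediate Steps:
f(t, p) = 8 + 2*t (f(t, p) = 8 + (t + t) = 8 + 2*t)
((44 + 66) + (4 + 10)/(64 - 45))*f(13, -8) = ((44 + 66) + (4 + 10)/(64 - 45))*(8 + 2*13) = (110 + 14/19)*(8 + 26) = (110 + 14*(1/19))*34 = (110 + 14/19)*34 = (2104/19)*34 = 71536/19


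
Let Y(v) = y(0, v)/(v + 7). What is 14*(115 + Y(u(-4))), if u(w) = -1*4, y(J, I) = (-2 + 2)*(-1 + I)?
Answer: 1610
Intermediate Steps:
y(J, I) = 0 (y(J, I) = 0*(-1 + I) = 0)
u(w) = -4
Y(v) = 0 (Y(v) = 0/(v + 7) = 0/(7 + v) = 0)
14*(115 + Y(u(-4))) = 14*(115 + 0) = 14*115 = 1610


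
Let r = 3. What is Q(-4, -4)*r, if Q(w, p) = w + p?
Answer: -24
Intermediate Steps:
Q(w, p) = p + w
Q(-4, -4)*r = (-4 - 4)*3 = -8*3 = -24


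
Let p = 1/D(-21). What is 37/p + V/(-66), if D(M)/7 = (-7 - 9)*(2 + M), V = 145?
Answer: 5196431/66 ≈ 78734.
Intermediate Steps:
D(M) = -224 - 112*M (D(M) = 7*((-7 - 9)*(2 + M)) = 7*(-16*(2 + M)) = 7*(-32 - 16*M) = -224 - 112*M)
p = 1/2128 (p = 1/(-224 - 112*(-21)) = 1/(-224 + 2352) = 1/2128 ≈ 0.00046992)
37/p + V/(-66) = 37/(1/2128) + 145/(-66) = 37*2128 + 145*(-1/66) = 78736 - 145/66 = 5196431/66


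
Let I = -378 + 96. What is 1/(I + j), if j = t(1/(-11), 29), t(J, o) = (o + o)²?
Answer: 1/3082 ≈ 0.00032446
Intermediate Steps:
t(J, o) = 4*o² (t(J, o) = (2*o)² = 4*o²)
j = 3364 (j = 4*29² = 4*841 = 3364)
I = -282
1/(I + j) = 1/(-282 + 3364) = 1/3082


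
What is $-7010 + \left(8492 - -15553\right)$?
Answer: $17035$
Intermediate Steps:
$-7010 + \left(8492 - -15553\right) = -7010 + \left(8492 + 15553\right) = -7010 + 24045 = 17035$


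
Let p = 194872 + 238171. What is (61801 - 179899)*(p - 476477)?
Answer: 5129468532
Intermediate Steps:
p = 433043
(61801 - 179899)*(p - 476477) = (61801 - 179899)*(433043 - 476477) = -118098*(-43434) = 5129468532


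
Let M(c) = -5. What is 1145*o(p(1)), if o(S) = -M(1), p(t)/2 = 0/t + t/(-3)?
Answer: 5725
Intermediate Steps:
p(t) = -2*t/3 (p(t) = 2*(0/t + t/(-3)) = 2*(0 + t*(-⅓)) = 2*(0 - t/3) = 2*(-t/3) = -2*t/3)
o(S) = 5 (o(S) = -1*(-5) = 5)
1145*o(p(1)) = 1145*5 = 5725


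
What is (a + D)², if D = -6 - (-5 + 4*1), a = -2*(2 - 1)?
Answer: 49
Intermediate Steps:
a = -2 (a = -2*1 = -2)
D = -5 (D = -6 - (-5 + 4) = -6 - 1*(-1) = -6 + 1 = -5)
(a + D)² = (-2 - 5)² = (-7)² = 49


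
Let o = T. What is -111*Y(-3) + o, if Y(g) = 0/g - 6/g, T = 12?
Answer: -210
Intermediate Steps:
o = 12
Y(g) = -6/g (Y(g) = 0 - 6/g = -6/g)
-111*Y(-3) + o = -(-666)/(-3) + 12 = -(-666)*(-1)/3 + 12 = -111*2 + 12 = -222 + 12 = -210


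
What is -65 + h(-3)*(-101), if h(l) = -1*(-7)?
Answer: -772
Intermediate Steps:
h(l) = 7
-65 + h(-3)*(-101) = -65 + 7*(-101) = -65 - 707 = -772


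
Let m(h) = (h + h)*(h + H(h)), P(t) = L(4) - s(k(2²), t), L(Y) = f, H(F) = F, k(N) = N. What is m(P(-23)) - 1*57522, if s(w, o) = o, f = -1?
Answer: -55586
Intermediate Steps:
L(Y) = -1
P(t) = -1 - t
m(h) = 4*h² (m(h) = (h + h)*(h + h) = (2*h)*(2*h) = 4*h²)
m(P(-23)) - 1*57522 = 4*(-1 - 1*(-23))² - 1*57522 = 4*(-1 + 23)² - 57522 = 4*22² - 57522 = 4*484 - 57522 = 1936 - 57522 = -55586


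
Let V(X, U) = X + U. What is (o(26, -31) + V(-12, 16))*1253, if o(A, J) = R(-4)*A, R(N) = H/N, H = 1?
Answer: -6265/2 ≈ -3132.5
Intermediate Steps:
R(N) = 1/N
o(A, J) = -A/4 (o(A, J) = A/(-4) = -A/4)
V(X, U) = U + X
(o(26, -31) + V(-12, 16))*1253 = (-1/4*26 + (16 - 12))*1253 = (-13/2 + 4)*1253 = -5/2*1253 = -6265/2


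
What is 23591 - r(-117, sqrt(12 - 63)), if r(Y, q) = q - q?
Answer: 23591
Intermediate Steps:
r(Y, q) = 0
23591 - r(-117, sqrt(12 - 63)) = 23591 - 1*0 = 23591 + 0 = 23591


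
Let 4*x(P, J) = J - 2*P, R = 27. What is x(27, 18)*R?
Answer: -243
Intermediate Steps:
x(P, J) = -P/2 + J/4 (x(P, J) = (J - 2*P)/4 = -P/2 + J/4)
x(27, 18)*R = (-1/2*27 + (1/4)*18)*27 = (-27/2 + 9/2)*27 = -9*27 = -243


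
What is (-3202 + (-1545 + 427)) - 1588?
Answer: -5908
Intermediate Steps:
(-3202 + (-1545 + 427)) - 1588 = (-3202 - 1118) - 1588 = -4320 - 1588 = -5908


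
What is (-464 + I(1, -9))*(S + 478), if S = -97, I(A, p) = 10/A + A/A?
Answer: -172593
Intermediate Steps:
I(A, p) = 1 + 10/A (I(A, p) = 10/A + 1 = 1 + 10/A)
(-464 + I(1, -9))*(S + 478) = (-464 + (10 + 1)/1)*(-97 + 478) = (-464 + 1*11)*381 = (-464 + 11)*381 = -453*381 = -172593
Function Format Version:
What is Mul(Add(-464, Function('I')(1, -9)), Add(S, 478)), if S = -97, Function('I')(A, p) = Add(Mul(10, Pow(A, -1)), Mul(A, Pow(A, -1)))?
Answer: -172593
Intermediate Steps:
Function('I')(A, p) = Add(1, Mul(10, Pow(A, -1))) (Function('I')(A, p) = Add(Mul(10, Pow(A, -1)), 1) = Add(1, Mul(10, Pow(A, -1))))
Mul(Add(-464, Function('I')(1, -9)), Add(S, 478)) = Mul(Add(-464, Mul(Pow(1, -1), Add(10, 1))), Add(-97, 478)) = Mul(Add(-464, Mul(1, 11)), 381) = Mul(Add(-464, 11), 381) = Mul(-453, 381) = -172593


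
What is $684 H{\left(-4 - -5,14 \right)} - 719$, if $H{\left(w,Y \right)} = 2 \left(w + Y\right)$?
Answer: $19801$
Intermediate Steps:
$H{\left(w,Y \right)} = 2 Y + 2 w$ ($H{\left(w,Y \right)} = 2 \left(Y + w\right) = 2 Y + 2 w$)
$684 H{\left(-4 - -5,14 \right)} - 719 = 684 \left(2 \cdot 14 + 2 \left(-4 - -5\right)\right) - 719 = 684 \left(28 + 2 \left(-4 + 5\right)\right) - 719 = 684 \left(28 + 2 \cdot 1\right) - 719 = 684 \left(28 + 2\right) - 719 = 684 \cdot 30 - 719 = 20520 - 719 = 19801$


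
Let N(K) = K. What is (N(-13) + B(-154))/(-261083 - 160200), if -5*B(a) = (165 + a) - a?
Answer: 46/421283 ≈ 0.00010919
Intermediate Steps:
B(a) = -33 (B(a) = -((165 + a) - a)/5 = -⅕*165 = -33)
(N(-13) + B(-154))/(-261083 - 160200) = (-13 - 33)/(-261083 - 160200) = -46/(-421283) = -46*(-1/421283) = 46/421283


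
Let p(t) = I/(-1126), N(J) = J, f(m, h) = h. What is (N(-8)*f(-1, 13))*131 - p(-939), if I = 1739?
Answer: -15338885/1126 ≈ -13622.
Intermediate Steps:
p(t) = -1739/1126 (p(t) = 1739/(-1126) = 1739*(-1/1126) = -1739/1126)
(N(-8)*f(-1, 13))*131 - p(-939) = -8*13*131 - 1*(-1739/1126) = -104*131 + 1739/1126 = -13624 + 1739/1126 = -15338885/1126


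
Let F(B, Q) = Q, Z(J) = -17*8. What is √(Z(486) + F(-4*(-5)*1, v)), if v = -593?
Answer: 27*I ≈ 27.0*I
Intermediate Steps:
Z(J) = -136
√(Z(486) + F(-4*(-5)*1, v)) = √(-136 - 593) = √(-729) = 27*I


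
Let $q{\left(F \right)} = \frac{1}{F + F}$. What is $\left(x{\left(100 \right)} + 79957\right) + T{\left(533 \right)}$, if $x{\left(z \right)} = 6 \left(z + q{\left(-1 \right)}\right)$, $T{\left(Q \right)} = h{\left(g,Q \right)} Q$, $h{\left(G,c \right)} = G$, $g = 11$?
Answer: $86417$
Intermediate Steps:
$q{\left(F \right)} = \frac{1}{2 F}$
$T{\left(Q \right)} = 11 Q$
$x{\left(z \right)} = -3 + 6 z$ ($x{\left(z \right)} = 6 \left(z + \frac{1}{2 \left(-1\right)}\right) = 6 \left(z + \frac{1}{2} \left(-1\right)\right) = 6 \left(z - \frac{1}{2}\right) = 6 \left(- \frac{1}{2} + z\right) = -3 + 6 z$)
$\left(x{\left(100 \right)} + 79957\right) + T{\left(533 \right)} = \left(\left(-3 + 6 \cdot 100\right) + 79957\right) + 11 \cdot 533 = \left(\left(-3 + 600\right) + 79957\right) + 5863 = \left(597 + 79957\right) + 5863 = 80554 + 5863 = 86417$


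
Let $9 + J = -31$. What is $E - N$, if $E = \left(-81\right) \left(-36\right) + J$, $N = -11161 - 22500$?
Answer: $36537$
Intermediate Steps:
$J = -40$ ($J = -9 - 31 = -40$)
$N = -33661$
$E = 2876$ ($E = \left(-81\right) \left(-36\right) - 40 = 2916 - 40 = 2876$)
$E - N = 2876 - -33661 = 2876 + 33661 = 36537$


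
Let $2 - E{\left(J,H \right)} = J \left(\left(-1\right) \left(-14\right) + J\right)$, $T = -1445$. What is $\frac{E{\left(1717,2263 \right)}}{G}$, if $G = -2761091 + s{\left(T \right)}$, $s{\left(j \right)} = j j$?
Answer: $\frac{2972125}{673066} \approx 4.4158$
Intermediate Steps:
$s{\left(j \right)} = j^{2}$
$E{\left(J,H \right)} = 2 - J \left(14 + J\right)$ ($E{\left(J,H \right)} = 2 - J \left(\left(-1\right) \left(-14\right) + J\right) = 2 - J \left(14 + J\right)$)
$G = -673066$ ($G = -2761091 + \left(-1445\right)^{2} = -2761091 + 2088025 = -673066$)
$\frac{E{\left(1717,2263 \right)}}{G} = \frac{2 - 1717^{2} - 24038}{-673066} = \left(2 - 2948089 - 24038\right) \left(- \frac{1}{673066}\right) = \left(-2972125\right) \left(- \frac{1}{673066}\right) = \frac{2972125}{673066}$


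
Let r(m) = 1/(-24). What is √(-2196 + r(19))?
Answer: I*√316230/12 ≈ 46.862*I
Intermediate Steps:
r(m) = -1/24
√(-2196 + r(19)) = √(-2196 - 1/24) = √(-52705/24) = I*√316230/12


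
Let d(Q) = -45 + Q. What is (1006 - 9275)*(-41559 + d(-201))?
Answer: 345685545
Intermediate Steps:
(1006 - 9275)*(-41559 + d(-201)) = (1006 - 9275)*(-41559 + (-45 - 201)) = -8269*(-41559 - 246) = -8269*(-41805) = 345685545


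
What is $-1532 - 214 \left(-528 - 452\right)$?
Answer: $208188$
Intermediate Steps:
$-1532 - 214 \left(-528 - 452\right) = -1532 - -209720 = -1532 + 209720 = 208188$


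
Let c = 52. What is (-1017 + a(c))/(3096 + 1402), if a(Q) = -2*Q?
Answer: -1121/4498 ≈ -0.24922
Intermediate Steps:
(-1017 + a(c))/(3096 + 1402) = (-1017 - 2*52)/(3096 + 1402) = (-1017 - 104)/4498 = -1121*1/4498 = -1121/4498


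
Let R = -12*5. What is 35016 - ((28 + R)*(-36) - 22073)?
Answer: 55937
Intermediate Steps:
R = -60
35016 - ((28 + R)*(-36) - 22073) = 35016 - ((28 - 60)*(-36) - 22073) = 35016 - (-32*(-36) - 22073) = 35016 - (1152 - 22073) = 35016 - 1*(-20921) = 35016 + 20921 = 55937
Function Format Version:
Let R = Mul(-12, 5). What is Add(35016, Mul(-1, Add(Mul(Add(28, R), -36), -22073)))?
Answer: 55937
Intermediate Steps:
R = -60
Add(35016, Mul(-1, Add(Mul(Add(28, R), -36), -22073))) = Add(35016, Mul(-1, Add(Mul(Add(28, -60), -36), -22073))) = Add(35016, Mul(-1, Add(Mul(-32, -36), -22073))) = Add(35016, Mul(-1, Add(1152, -22073))) = Add(35016, Mul(-1, -20921)) = Add(35016, 20921) = 55937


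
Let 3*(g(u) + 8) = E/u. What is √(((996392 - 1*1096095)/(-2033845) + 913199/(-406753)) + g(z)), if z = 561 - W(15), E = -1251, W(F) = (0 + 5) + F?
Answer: 3*I*√244079808774754273385570821865/447554452409185 ≈ 3.3116*I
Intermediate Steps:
W(F) = 5 + F
z = 541 (z = 561 - (5 + 15) = 561 - 1*20 = 561 - 20 = 541)
g(u) = -8 - 417/u (g(u) = -8 + (-1251/u)/3 = -8 - 417/u)
√(((996392 - 1*1096095)/(-2033845) + 913199/(-406753)) + g(z)) = √(((996392 - 1*1096095)/(-2033845) + 913199/(-406753)) + (-8 - 417/541)) = √(((996392 - 1096095)*(-1/2033845) + 913199*(-1/406753)) + (-8 - 417*1/541)) = √((-99703*(-1/2033845) - 913199/406753) + (-8 - 417/541)) = √((99703/2033845 - 913199/406753) - 4745/541) = √(-1816750725796/827272555285 - 4745/541) = √(-4908270417482961/447554452409185) = 3*I*√244079808774754273385570821865/447554452409185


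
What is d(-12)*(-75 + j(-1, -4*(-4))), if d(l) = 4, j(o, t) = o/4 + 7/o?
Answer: -329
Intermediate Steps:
j(o, t) = 7/o + o/4 (j(o, t) = o*(¼) + 7/o = o/4 + 7/o = 7/o + o/4)
d(-12)*(-75 + j(-1, -4*(-4))) = 4*(-75 + (7/(-1) + (¼)*(-1))) = 4*(-75 + (7*(-1) - ¼)) = 4*(-75 + (-7 - ¼)) = 4*(-75 - 29/4) = 4*(-329/4) = -329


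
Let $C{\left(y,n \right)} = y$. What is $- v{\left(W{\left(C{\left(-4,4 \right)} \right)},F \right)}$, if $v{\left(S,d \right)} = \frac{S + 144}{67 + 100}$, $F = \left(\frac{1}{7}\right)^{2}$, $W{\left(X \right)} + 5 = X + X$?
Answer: $- \frac{131}{167} \approx -0.78443$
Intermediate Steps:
$W{\left(X \right)} = -5 + 2 X$ ($W{\left(X \right)} = -5 + \left(X + X\right) = -5 + 2 X$)
$F = \frac{1}{49}$ ($F = \left(\frac{1}{7}\right)^{2} = \frac{1}{49} \approx 0.020408$)
$v{\left(S,d \right)} = \frac{144}{167} + \frac{S}{167}$ ($v{\left(S,d \right)} = \frac{144 + S}{167} = \left(144 + S\right) \frac{1}{167} = \frac{144}{167} + \frac{S}{167}$)
$- v{\left(W{\left(C{\left(-4,4 \right)} \right)},F \right)} = - (\frac{144}{167} + \frac{-5 + 2 \left(-4\right)}{167}) = - (\frac{144}{167} + \frac{-5 - 8}{167}) = - (\frac{144}{167} + \frac{1}{167} \left(-13\right)) = - (\frac{144}{167} - \frac{13}{167}) = \left(-1\right) \frac{131}{167} = - \frac{131}{167}$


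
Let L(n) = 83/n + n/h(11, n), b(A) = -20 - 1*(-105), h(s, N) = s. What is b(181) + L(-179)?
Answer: 134411/1969 ≈ 68.264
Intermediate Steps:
b(A) = 85 (b(A) = -20 + 105 = 85)
L(n) = 83/n + n/11
b(181) + L(-179) = 85 + (83/(-179) + (1/11)*(-179)) = 85 + (83*(-1/179) - 179/11) = 85 + (-83/179 - 179/11) = 85 - 32954/1969 = 134411/1969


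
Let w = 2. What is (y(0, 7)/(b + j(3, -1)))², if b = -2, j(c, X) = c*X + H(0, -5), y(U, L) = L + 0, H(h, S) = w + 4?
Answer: 49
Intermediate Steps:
H(h, S) = 6 (H(h, S) = 2 + 4 = 6)
y(U, L) = L
j(c, X) = 6 + X*c (j(c, X) = c*X + 6 = X*c + 6 = 6 + X*c)
(y(0, 7)/(b + j(3, -1)))² = (7/(-2 + (6 - 1*3)))² = (7/(-2 + (6 - 3)))² = (7/(-2 + 3))² = (7/1)² = (7*1)² = 7² = 49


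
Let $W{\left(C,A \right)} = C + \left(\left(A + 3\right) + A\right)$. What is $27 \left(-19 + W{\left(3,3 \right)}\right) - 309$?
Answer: $-498$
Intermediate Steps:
$W{\left(C,A \right)} = 3 + C + 2 A$ ($W{\left(C,A \right)} = C + \left(\left(3 + A\right) + A\right) = C + \left(3 + 2 A\right) = 3 + C + 2 A$)
$27 \left(-19 + W{\left(3,3 \right)}\right) - 309 = 27 \left(-19 + \left(3 + 3 + 2 \cdot 3\right)\right) - 309 = 27 \left(-19 + \left(3 + 3 + 6\right)\right) - 309 = 27 \left(-19 + 12\right) - 309 = 27 \left(-7\right) - 309 = -189 - 309 = -498$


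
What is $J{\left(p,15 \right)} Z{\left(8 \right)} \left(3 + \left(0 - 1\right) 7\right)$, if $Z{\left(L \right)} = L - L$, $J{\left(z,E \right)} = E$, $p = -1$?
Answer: $0$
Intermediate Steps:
$Z{\left(L \right)} = 0$
$J{\left(p,15 \right)} Z{\left(8 \right)} \left(3 + \left(0 - 1\right) 7\right) = 15 \cdot 0 \left(3 + \left(0 - 1\right) 7\right) = 0 \left(3 + \left(0 - 1\right) 7\right) = 0 \left(3 - 7\right) = 0 \left(-4\right) = 0$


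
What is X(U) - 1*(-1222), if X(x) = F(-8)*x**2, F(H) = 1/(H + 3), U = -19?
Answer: 5749/5 ≈ 1149.8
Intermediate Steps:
F(H) = 1/(3 + H)
X(x) = -x**2/5 (X(x) = x**2/(3 - 8) = x**2/(-5) = -x**2/5)
X(U) - 1*(-1222) = -1/5*(-19)**2 - 1*(-1222) = -1/5*361 + 1222 = -361/5 + 1222 = 5749/5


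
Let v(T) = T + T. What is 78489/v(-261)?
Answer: -8721/58 ≈ -150.36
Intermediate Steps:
v(T) = 2*T
78489/v(-261) = 78489/((2*(-261))) = 78489/(-522) = 78489*(-1/522) = -8721/58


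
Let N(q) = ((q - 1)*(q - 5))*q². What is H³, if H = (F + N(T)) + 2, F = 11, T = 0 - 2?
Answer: 912673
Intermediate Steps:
T = -2
N(q) = q²*(-1 + q)*(-5 + q) (N(q) = ((-1 + q)*(-5 + q))*q² = q²*(-1 + q)*(-5 + q))
H = 97 (H = (11 + (-2)²*(5 + (-2)² - 6*(-2))) + 2 = (11 + 4*(5 + 4 + 12)) + 2 = (11 + 4*21) + 2 = (11 + 84) + 2 = 95 + 2 = 97)
H³ = 97³ = 912673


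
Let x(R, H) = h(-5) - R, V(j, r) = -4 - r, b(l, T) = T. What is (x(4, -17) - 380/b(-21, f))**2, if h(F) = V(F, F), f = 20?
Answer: 484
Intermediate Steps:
h(F) = -4 - F
x(R, H) = 1 - R (x(R, H) = (-4 - 1*(-5)) - R = (-4 + 5) - R = 1 - R)
(x(4, -17) - 380/b(-21, f))**2 = ((1 - 1*4) - 380/20)**2 = ((1 - 4) - 380*1/20)**2 = (-3 - 19)**2 = (-22)**2 = 484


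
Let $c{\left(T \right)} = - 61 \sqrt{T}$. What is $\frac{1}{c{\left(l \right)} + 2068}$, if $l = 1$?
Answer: $\frac{1}{2007} \approx 0.00049826$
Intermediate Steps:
$\frac{1}{c{\left(l \right)} + 2068} = \frac{1}{- 61 \sqrt{1} + 2068} = \frac{1}{\left(-61\right) 1 + 2068} = \frac{1}{-61 + 2068} = \frac{1}{2007}$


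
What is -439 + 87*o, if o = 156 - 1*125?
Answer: 2258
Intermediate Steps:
o = 31 (o = 156 - 125 = 31)
-439 + 87*o = -439 + 87*31 = -439 + 2697 = 2258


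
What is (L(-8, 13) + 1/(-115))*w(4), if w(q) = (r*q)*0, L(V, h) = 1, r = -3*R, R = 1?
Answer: 0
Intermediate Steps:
r = -3 (r = -3*1 = -3)
w(q) = 0 (w(q) = -3*q*0 = 0)
(L(-8, 13) + 1/(-115))*w(4) = (1 + 1/(-115))*0 = (1 - 1/115)*0 = (114/115)*0 = 0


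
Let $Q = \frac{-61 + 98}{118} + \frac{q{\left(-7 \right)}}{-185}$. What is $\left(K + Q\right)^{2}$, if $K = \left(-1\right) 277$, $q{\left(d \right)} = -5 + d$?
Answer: $\frac{36465281745201}{476548900} \approx 76520.0$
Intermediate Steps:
$K = -277$
$Q = \frac{8261}{21830}$ ($Q = \frac{-61 + 98}{118} + \frac{-5 - 7}{-185} = 37 \cdot \frac{1}{118} - - \frac{12}{185} = \frac{37}{118} + \frac{12}{185} = \frac{8261}{21830} \approx 0.37842$)
$\left(K + Q\right)^{2} = \left(-277 + \frac{8261}{21830}\right)^{2} = \left(- \frac{6038649}{21830}\right)^{2} = \frac{36465281745201}{476548900}$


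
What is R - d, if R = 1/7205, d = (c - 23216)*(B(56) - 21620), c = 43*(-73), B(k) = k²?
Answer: -3509885633099/7205 ≈ -4.8715e+8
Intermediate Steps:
c = -3139
d = 487145820 (d = (-3139 - 23216)*(56² - 21620) = -26355*(3136 - 21620) = -26355*(-18484) = 487145820)
R = 1/7205 ≈ 0.00013879
R - d = 1/7205 - 1*487145820 = 1/7205 - 487145820 = -3509885633099/7205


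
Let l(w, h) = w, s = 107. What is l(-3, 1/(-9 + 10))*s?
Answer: -321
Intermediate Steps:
l(-3, 1/(-9 + 10))*s = -3*107 = -321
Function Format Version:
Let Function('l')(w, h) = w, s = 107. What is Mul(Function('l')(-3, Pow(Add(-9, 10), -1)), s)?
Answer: -321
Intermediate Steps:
Mul(Function('l')(-3, Pow(Add(-9, 10), -1)), s) = Mul(-3, 107) = -321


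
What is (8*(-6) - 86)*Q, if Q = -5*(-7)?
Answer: -4690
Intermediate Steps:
Q = 35
(8*(-6) - 86)*Q = (8*(-6) - 86)*35 = (-48 - 86)*35 = -134*35 = -4690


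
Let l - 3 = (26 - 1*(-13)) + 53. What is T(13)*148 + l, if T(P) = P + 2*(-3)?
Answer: 1131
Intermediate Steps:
T(P) = -6 + P (T(P) = P - 6 = -6 + P)
l = 95 (l = 3 + ((26 - 1*(-13)) + 53) = 3 + ((26 + 13) + 53) = 3 + (39 + 53) = 3 + 92 = 95)
T(13)*148 + l = (-6 + 13)*148 + 95 = 7*148 + 95 = 1036 + 95 = 1131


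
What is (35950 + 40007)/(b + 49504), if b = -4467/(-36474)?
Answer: 307828402/200623707 ≈ 1.5344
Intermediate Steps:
b = 1489/12158 (b = -4467*(-1/36474) = 1489/12158 ≈ 0.12247)
(35950 + 40007)/(b + 49504) = (35950 + 40007)/(1489/12158 + 49504) = 75957/(601871121/12158) = 75957*(12158/601871121) = 307828402/200623707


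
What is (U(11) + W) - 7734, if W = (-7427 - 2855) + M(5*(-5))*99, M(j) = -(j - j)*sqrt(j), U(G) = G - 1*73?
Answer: -18078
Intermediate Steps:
U(G) = -73 + G (U(G) = G - 73 = -73 + G)
M(j) = 0 (M(j) = -0*sqrt(j) = -1*0 = 0)
W = -10282 (W = (-7427 - 2855) + 0*99 = -10282 + 0 = -10282)
(U(11) + W) - 7734 = ((-73 + 11) - 10282) - 7734 = (-62 - 10282) - 7734 = -10344 - 7734 = -18078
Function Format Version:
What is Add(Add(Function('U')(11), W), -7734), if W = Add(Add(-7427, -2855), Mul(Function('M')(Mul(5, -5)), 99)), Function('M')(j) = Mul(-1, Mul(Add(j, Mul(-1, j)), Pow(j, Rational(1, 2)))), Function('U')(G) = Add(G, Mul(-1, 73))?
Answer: -18078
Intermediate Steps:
Function('U')(G) = Add(-73, G) (Function('U')(G) = Add(G, -73) = Add(-73, G))
Function('M')(j) = 0 (Function('M')(j) = Mul(-1, Mul(0, Pow(j, Rational(1, 2)))) = Mul(-1, 0) = 0)
W = -10282 (W = Add(Add(-7427, -2855), Mul(0, 99)) = Add(-10282, 0) = -10282)
Add(Add(Function('U')(11), W), -7734) = Add(Add(Add(-73, 11), -10282), -7734) = Add(Add(-62, -10282), -7734) = Add(-10344, -7734) = -18078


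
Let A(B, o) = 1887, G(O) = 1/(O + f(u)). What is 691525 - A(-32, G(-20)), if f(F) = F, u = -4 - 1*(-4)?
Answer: 689638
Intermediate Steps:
u = 0 (u = -4 + 4 = 0)
G(O) = 1/O (G(O) = 1/(O + 0) = 1/O)
691525 - A(-32, G(-20)) = 691525 - 1*1887 = 691525 - 1887 = 689638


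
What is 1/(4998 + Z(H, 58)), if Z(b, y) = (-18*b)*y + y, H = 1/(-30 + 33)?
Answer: 1/4708 ≈ 0.00021240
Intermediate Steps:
H = ⅓ (H = 1/3 = ⅓ ≈ 0.33333)
Z(b, y) = y - 18*b*y (Z(b, y) = -18*b*y + y = y - 18*b*y)
1/(4998 + Z(H, 58)) = 1/(4998 + 58*(1 - 18*⅓)) = 1/(4998 + 58*(1 - 6)) = 1/(4998 + 58*(-5)) = 1/(4998 - 290) = 1/4708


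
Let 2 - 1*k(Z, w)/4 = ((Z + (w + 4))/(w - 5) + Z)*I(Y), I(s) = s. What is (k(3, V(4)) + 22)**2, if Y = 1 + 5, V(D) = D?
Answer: 49284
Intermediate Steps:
Y = 6
k(Z, w) = 8 - 24*Z - 24*(4 + Z + w)/(-5 + w) (k(Z, w) = 8 - 4*((Z + (w + 4))/(w - 5) + Z)*6 = 8 - 4*((Z + (4 + w))/(-5 + w) + Z)*6 = 8 - 4*((4 + Z + w)/(-5 + w) + Z)*6 = 8 - 4*(Z + (4 + Z + w)/(-5 + w))*6 = 8 - 4*(6*Z + 6*(4 + Z + w)/(-5 + w)) = 8 + (-24*Z - 24*(4 + Z + w)/(-5 + w)) = 8 - 24*Z - 24*(4 + Z + w)/(-5 + w))
(k(3, V(4)) + 22)**2 = (8*(-17 - 2*4 + 12*3 - 3*3*4)/(-5 + 4) + 22)**2 = (8*(-17 - 8 + 36 - 36)/(-1) + 22)**2 = (8*(-1)*(-25) + 22)**2 = (200 + 22)**2 = 222**2 = 49284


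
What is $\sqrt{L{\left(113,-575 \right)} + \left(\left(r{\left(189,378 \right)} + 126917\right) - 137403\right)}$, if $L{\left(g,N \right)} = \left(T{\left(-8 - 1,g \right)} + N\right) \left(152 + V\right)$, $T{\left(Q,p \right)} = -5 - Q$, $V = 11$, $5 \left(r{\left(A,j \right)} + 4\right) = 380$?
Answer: $i \sqrt{103487} \approx 321.69 i$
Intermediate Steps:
$r{\left(A,j \right)} = 72$ ($r{\left(A,j \right)} = -4 + \frac{1}{5} \cdot 380 = -4 + 76 = 72$)
$L{\left(g,N \right)} = 652 + 163 N$ ($L{\left(g,N \right)} = \left(\left(-5 - \left(-8 - 1\right)\right) + N\right) \left(152 + 11\right) = \left(\left(-5 - \left(-8 - 1\right)\right) + N\right) 163 = \left(\left(-5 - -9\right) + N\right) 163 = \left(\left(-5 + 9\right) + N\right) 163 = \left(4 + N\right) 163 = 652 + 163 N$)
$\sqrt{L{\left(113,-575 \right)} + \left(\left(r{\left(189,378 \right)} + 126917\right) - 137403\right)} = \sqrt{\left(652 + 163 \left(-575\right)\right) + \left(\left(72 + 126917\right) - 137403\right)} = \sqrt{\left(652 - 93725\right) + \left(126989 - 137403\right)} = \sqrt{-93073 - 10414} = \sqrt{-103487} = i \sqrt{103487}$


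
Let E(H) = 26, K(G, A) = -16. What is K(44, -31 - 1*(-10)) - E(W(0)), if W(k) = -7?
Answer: -42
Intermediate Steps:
K(44, -31 - 1*(-10)) - E(W(0)) = -16 - 1*26 = -16 - 26 = -42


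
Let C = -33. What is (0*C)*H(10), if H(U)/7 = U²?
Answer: 0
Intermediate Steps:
H(U) = 7*U²
(0*C)*H(10) = (0*(-33))*(7*10²) = 0*(7*100) = 0*700 = 0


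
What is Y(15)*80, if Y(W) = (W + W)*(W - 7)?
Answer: 19200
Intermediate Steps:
Y(W) = 2*W*(-7 + W) (Y(W) = (2*W)*(-7 + W) = 2*W*(-7 + W))
Y(15)*80 = (2*15*(-7 + 15))*80 = (2*15*8)*80 = 240*80 = 19200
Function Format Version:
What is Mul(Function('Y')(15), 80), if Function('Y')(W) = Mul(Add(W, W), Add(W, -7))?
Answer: 19200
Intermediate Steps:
Function('Y')(W) = Mul(2, W, Add(-7, W)) (Function('Y')(W) = Mul(Mul(2, W), Add(-7, W)) = Mul(2, W, Add(-7, W)))
Mul(Function('Y')(15), 80) = Mul(Mul(2, 15, Add(-7, 15)), 80) = Mul(Mul(2, 15, 8), 80) = Mul(240, 80) = 19200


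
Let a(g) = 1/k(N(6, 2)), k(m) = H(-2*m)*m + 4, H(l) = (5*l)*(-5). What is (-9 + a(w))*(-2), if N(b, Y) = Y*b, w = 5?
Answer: 64835/3602 ≈ 18.000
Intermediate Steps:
H(l) = -25*l
k(m) = 4 + 50*m² (k(m) = (-(-50)*m)*m + 4 = (50*m)*m + 4 = 50*m² + 4 = 4 + 50*m²)
a(g) = 1/7204 (a(g) = 1/(4 + 50*(2*6)²) = 1/(4 + 50*12²) = 1/(4 + 50*144) = 1/(4 + 7200) = 1/7204)
(-9 + a(w))*(-2) = (-9 + 1/7204)*(-2) = -64835/7204*(-2) = 64835/3602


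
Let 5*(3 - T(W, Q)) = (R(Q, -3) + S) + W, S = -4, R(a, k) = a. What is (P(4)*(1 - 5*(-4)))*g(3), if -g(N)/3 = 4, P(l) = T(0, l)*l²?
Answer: -12096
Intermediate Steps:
T(W, Q) = 19/5 - Q/5 - W/5 (T(W, Q) = 3 - ((Q - 4) + W)/5 = 3 - ((-4 + Q) + W)/5 = 3 - (-4 + Q + W)/5 = 3 + (⅘ - Q/5 - W/5) = 19/5 - Q/5 - W/5)
P(l) = l²*(19/5 - l/5) (P(l) = (19/5 - l/5 - ⅕*0)*l² = (19/5 - l/5 + 0)*l² = (19/5 - l/5)*l² = l²*(19/5 - l/5))
g(N) = -12 (g(N) = -3*4 = -12)
(P(4)*(1 - 5*(-4)))*g(3) = (((⅕)*4²*(19 - 1*4))*(1 - 5*(-4)))*(-12) = (((⅕)*16*(19 - 4))*(1 + 20))*(-12) = (((⅕)*16*15)*21)*(-12) = (48*21)*(-12) = 1008*(-12) = -12096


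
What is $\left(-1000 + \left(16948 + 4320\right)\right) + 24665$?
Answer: $44933$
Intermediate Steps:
$\left(-1000 + \left(16948 + 4320\right)\right) + 24665 = \left(-1000 + 21268\right) + 24665 = 20268 + 24665 = 44933$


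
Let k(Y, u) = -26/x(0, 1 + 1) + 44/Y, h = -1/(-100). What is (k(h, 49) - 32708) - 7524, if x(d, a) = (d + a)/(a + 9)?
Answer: -35975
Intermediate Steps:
x(d, a) = (a + d)/(9 + a)
h = 1/100 (h = -1*(-1/100) = 1/100 ≈ 0.010000)
k(Y, u) = -143 + 44/Y (k(Y, u) = -26*(9 + (1 + 1))/((1 + 1) + 0) + 44/Y = -26*(9 + 2)/(2 + 0) + 44/Y = -26/(2/11) + 44/Y = -26/((1/11)*2) + 44/Y = -26/2/11 + 44/Y = -26*11/2 + 44/Y = -143 + 44/Y)
(k(h, 49) - 32708) - 7524 = ((-143 + 44/(1/100)) - 32708) - 7524 = ((-143 + 44*100) - 32708) - 7524 = ((-143 + 4400) - 32708) - 7524 = (4257 - 32708) - 7524 = -28451 - 7524 = -35975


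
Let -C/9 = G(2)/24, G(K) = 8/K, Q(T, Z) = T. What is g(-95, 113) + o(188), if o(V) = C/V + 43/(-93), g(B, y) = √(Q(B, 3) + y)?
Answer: -16447/34968 + 3*√2 ≈ 3.7723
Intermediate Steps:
g(B, y) = √(B + y)
C = -3/2 (C = -9*8/2/24 = -9*8*(½)/24 = -36/24 = -9*⅙ = -3/2 ≈ -1.5000)
o(V) = -43/93 - 3/(2*V) (o(V) = -3/(2*V) + 43/(-93) = -3/(2*V) + 43*(-1/93) = -3/(2*V) - 43/93 = -43/93 - 3/(2*V))
g(-95, 113) + o(188) = √(-95 + 113) + (1/186)*(-279 - 86*188)/188 = √18 + (1/186)*(1/188)*(-279 - 16168) = 3*√2 + (1/186)*(1/188)*(-16447) = 3*√2 - 16447/34968 = -16447/34968 + 3*√2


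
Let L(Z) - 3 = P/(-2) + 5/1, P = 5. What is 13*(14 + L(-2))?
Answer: 507/2 ≈ 253.50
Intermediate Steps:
L(Z) = 11/2 (L(Z) = 3 + (5/(-2) + 5/1) = 3 + (5*(-½) + 5*1) = 3 + (-5/2 + 5) = 3 + 5/2 = 11/2)
13*(14 + L(-2)) = 13*(14 + 11/2) = 13*(39/2) = 507/2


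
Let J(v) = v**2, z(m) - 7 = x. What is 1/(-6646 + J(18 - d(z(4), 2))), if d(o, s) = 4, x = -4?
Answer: -1/6450 ≈ -0.00015504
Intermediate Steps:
z(m) = 3 (z(m) = 7 - 4 = 3)
1/(-6646 + J(18 - d(z(4), 2))) = 1/(-6646 + (18 - 1*4)**2) = 1/(-6646 + (18 - 4)**2) = 1/(-6646 + 14**2) = 1/(-6646 + 196) = 1/(-6450) = -1/6450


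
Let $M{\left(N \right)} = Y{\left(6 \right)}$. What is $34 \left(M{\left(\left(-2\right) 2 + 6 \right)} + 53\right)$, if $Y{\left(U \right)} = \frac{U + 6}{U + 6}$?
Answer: $1836$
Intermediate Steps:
$Y{\left(U \right)} = 1$ ($Y{\left(U \right)} = \frac{6 + U}{6 + U} = 1$)
$M{\left(N \right)} = 1$
$34 \left(M{\left(\left(-2\right) 2 + 6 \right)} + 53\right) = 34 \left(1 + 53\right) = 34 \cdot 54 = 1836$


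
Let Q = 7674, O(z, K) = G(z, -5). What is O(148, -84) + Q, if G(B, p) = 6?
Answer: 7680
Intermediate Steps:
O(z, K) = 6
O(148, -84) + Q = 6 + 7674 = 7680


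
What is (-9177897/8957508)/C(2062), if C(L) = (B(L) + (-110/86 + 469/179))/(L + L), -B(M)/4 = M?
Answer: 24277394559493/47381137175106 ≈ 0.51239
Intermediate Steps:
B(M) = -4*M
C(L) = (10322/7697 - 4*L)/(2*L) (C(L) = (-4*L + (-110/86 + 469/179))/(L + L) = (-4*L + (-110*1/86 + 469*(1/179)))/((2*L)) = (-4*L + (-55/43 + 469/179))*(1/(2*L)) = (-4*L + 10322/7697)*(1/(2*L)) = (10322/7697 - 4*L)*(1/(2*L)) = (10322/7697 - 4*L)/(2*L))
(-9177897/8957508)/C(2062) = (-9177897/8957508)/(-2 + (5161/7697)/2062) = (-9177897*1/8957508)/(-2 + (5161/7697)*(1/2062)) = -3059299/(2985836*(-2 + 5161/15871214)) = -3059299/(2985836*(-31737267/15871214)) = -3059299/2985836*(-15871214/31737267) = 24277394559493/47381137175106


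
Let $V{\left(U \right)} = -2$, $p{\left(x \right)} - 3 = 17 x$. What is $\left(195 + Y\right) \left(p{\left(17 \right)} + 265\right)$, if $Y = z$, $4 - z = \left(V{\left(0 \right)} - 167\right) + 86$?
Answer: $157074$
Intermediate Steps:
$p{\left(x \right)} = 3 + 17 x$
$z = 87$ ($z = 4 - \left(\left(-2 - 167\right) + 86\right) = 4 - \left(-169 + 86\right) = 4 - -83 = 4 + 83 = 87$)
$Y = 87$
$\left(195 + Y\right) \left(p{\left(17 \right)} + 265\right) = \left(195 + 87\right) \left(\left(3 + 17 \cdot 17\right) + 265\right) = 282 \left(\left(3 + 289\right) + 265\right) = 282 \left(292 + 265\right) = 282 \cdot 557 = 157074$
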